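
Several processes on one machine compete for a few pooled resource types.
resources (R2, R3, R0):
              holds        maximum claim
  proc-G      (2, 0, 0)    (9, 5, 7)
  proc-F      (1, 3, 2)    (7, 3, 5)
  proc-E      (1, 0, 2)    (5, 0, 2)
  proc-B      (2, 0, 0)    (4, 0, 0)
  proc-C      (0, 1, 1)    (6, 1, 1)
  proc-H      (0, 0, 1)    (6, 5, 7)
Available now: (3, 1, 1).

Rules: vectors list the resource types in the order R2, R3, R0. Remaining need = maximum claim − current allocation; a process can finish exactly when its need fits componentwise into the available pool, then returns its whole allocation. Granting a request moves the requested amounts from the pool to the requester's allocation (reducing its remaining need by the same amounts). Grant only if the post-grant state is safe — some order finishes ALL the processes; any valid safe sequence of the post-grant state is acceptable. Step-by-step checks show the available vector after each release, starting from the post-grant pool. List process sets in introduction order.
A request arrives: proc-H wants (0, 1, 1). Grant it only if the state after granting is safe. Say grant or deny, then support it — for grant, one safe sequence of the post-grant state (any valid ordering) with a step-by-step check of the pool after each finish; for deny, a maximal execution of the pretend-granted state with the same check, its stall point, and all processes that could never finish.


GRANT — the state after the grant stays safe, e.g. via proc-B, proc-E, proc-C, proc-F, proc-H, proc-G.
Key observation: granting shrinks the pool to (3, 0, 0), yet proc-B still fits and the chain goes through.
Step-by-step check of the post-grant state:
  pool = (3, 0, 0)
  run proc-B (needs (2, 0, 0), free (3, 0, 0)); after release of (2, 0, 0) the pool is (5, 0, 0)
  run proc-E (needs (4, 0, 0), free (5, 0, 0)); after release of (1, 0, 2) the pool is (6, 0, 2)
  run proc-C (needs (6, 0, 0), free (6, 0, 2)); after release of (0, 1, 1) the pool is (6, 1, 3)
  run proc-F (needs (6, 0, 3), free (6, 1, 3)); after release of (1, 3, 2) the pool is (7, 4, 5)
  run proc-H (needs (6, 4, 5), free (7, 4, 5)); after release of (0, 1, 2) the pool is (7, 5, 7)
  run proc-G (needs (7, 5, 7), free (7, 5, 7)); after release of (2, 0, 0) the pool is (9, 5, 7)


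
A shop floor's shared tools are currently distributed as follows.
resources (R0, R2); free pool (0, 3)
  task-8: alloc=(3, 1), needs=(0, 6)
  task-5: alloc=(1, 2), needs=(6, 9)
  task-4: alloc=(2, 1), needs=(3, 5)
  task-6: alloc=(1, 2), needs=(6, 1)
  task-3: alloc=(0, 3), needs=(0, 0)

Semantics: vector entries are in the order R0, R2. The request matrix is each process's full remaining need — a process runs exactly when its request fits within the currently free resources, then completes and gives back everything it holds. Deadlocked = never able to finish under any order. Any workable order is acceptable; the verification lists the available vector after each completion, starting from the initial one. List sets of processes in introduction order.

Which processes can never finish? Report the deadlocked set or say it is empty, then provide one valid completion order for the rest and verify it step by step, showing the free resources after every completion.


Deadlocked set: task-5 and task-6.
Key observation: once task-3, task-8, task-4 finish, the pool peaks at (5, 8) — and every remaining process still needs more R0 than that.
The rest can finish in the order task-3, task-8, task-4. Verifying each step:
  pool = (0, 3)
  run task-3 (needs (0, 0), free (0, 3)); after release of (0, 3) the pool is (0, 6)
  run task-8 (needs (0, 6), free (0, 6)); after release of (3, 1) the pool is (3, 7)
  run task-4 (needs (3, 5), free (3, 7)); after release of (2, 1) the pool is (5, 8)
None of the blocked processes ever fits:
  blocked: task-5 wants (6, 9), pool (5, 8) — not enough R0 and R2
  blocked: task-6 wants (6, 1), pool (5, 8) — not enough R0


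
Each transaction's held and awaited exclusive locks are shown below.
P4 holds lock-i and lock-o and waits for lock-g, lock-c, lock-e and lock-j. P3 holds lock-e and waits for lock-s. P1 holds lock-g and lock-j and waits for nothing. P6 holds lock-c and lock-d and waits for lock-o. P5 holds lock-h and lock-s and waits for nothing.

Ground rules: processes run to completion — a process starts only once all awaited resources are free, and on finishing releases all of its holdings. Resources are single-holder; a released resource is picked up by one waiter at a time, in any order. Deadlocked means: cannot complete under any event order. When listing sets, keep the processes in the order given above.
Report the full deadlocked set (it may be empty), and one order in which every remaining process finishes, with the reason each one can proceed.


Deadlocked set: P4 and P6.
Key observation: nobody on the ring P4 -> P6 -> P4 can start until another member finishes, which never happens; no other process is dragged down with it.
The rest can finish in the order P1, P5, P3.
Verifying each step:
  P1 waits on nothing -> runs at once and releases lock-g and lock-j
  P5 waits on nothing -> runs at once and releases lock-h and lock-s
  run P3 (all its waits — lock-s — are resolved); releases lock-e


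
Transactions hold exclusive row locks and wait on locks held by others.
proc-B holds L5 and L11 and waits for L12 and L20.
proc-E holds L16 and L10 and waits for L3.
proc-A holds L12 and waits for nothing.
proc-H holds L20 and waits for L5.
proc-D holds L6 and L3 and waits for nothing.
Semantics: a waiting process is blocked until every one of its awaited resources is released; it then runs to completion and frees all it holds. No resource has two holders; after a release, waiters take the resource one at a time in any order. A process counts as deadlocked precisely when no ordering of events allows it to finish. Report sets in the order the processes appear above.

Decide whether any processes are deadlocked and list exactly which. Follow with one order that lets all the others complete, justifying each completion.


Deadlocked: proc-B and proc-H.
Key observation: proc-B -> proc-H -> proc-B is a circular wait — nothing in it can go first; no other process is dragged down with it.
A valid finishing order for the others: proc-D, proc-E, proc-A.
Verifying each step:
  run proc-D (it waits on nothing); releases L6 and L3
  proc-E waits on L3 — all released -> runs and releases L16 and L10
  run proc-A (it waits on nothing); releases L12


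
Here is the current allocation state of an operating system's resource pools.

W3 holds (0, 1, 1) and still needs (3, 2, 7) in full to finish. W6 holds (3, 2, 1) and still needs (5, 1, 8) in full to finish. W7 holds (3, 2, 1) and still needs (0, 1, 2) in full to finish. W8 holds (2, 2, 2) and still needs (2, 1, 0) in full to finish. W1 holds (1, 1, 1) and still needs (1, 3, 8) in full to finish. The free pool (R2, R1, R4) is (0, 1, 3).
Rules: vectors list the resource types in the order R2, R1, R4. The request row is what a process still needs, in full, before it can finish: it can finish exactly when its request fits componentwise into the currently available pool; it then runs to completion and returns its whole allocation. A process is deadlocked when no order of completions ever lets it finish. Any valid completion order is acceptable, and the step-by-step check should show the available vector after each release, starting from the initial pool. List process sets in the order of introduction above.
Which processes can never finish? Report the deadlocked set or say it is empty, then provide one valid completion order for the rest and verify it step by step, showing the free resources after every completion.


The deadlocked set is W3, W6 and W1.
Key observation: the pool after W7, W8 is (5, 5, 6); every surviving request exceeds it in R4, so progress ends there.
A valid finishing order for the others: W7, W8. Walking it through:
  pool = (0, 1, 3)
  W7 needs (0, 1, 2) <= (0, 1, 3) -> finishes; pool += (3, 2, 1) = (3, 3, 4)
  W8 needs (2, 1, 0) <= (3, 3, 4) -> finishes; pool += (2, 2, 2) = (5, 5, 6)
The blocked processes can never fit:
  W3 still needs (3, 2, 7) but only (5, 5, 6) is free — short on R4
  W6 still needs (5, 1, 8) but only (5, 5, 6) is free — short on R4
  W1 still needs (1, 3, 8) but only (5, 5, 6) is free — short on R4


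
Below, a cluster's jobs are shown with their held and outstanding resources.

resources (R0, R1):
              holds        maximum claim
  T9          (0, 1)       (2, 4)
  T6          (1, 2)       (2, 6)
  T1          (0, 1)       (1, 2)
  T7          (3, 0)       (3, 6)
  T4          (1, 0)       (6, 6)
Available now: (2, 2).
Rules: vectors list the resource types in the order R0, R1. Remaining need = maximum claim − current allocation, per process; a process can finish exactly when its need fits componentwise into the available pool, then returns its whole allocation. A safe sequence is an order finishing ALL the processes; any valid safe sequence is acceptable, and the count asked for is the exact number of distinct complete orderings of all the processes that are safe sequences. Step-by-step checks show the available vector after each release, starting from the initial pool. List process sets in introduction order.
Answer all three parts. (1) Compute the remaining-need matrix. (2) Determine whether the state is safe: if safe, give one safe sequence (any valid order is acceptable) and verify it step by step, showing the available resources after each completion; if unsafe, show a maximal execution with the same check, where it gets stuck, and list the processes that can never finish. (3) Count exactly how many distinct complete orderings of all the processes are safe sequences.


(1) Need matrix, components ordered R0, R1:
  T9: (2, 3)
  T6: (1, 4)
  T1: (1, 1)
  T7: (0, 6)
  T4: (5, 6)
(2) The state is SAFE; one workable sequence: T1, T9, T6, T7, T4.
Key observation: at T9 the run first touches a limit — (2, 3) against (2, 3), exact on a resource it actually requests.
Step-by-step check:
  pool = (2, 2)
  T1: need (1, 1) fits (2, 2); releases (0, 1), pool now (2, 3)
  T9: need (2, 3) fits (2, 3); releases (0, 1), pool now (2, 4)
  T6: need (1, 4) fits (2, 4); releases (1, 2), pool now (3, 6)
  T7: need (0, 6) fits (3, 6); releases (3, 0), pool now (6, 6)
  T4: need (5, 6) fits (6, 6); releases (1, 0), pool now (7, 6)
(3) The exact count: 1 of the possible complete orderings is a safe sequence.


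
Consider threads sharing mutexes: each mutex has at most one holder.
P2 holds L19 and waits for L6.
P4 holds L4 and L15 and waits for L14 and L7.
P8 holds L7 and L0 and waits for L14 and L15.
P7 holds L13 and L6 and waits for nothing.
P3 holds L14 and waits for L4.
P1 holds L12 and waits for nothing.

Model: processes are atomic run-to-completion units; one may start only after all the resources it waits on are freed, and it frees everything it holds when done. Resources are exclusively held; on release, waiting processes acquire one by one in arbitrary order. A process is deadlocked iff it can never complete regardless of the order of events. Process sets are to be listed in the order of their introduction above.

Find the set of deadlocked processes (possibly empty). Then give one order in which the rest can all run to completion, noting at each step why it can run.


Deadlocked set: P4, P8 and P3.
Key observation: the wait chain closes on itself along P4 -> P8 -> P4; P3 is caught in further circular waits.
One completion order for the rest: P7, P1, P2.
Verifying each step:
  P7 waits on nothing -> runs at once and releases L13 and L6
  P1 waits on nothing -> runs at once and releases L12
  P2: everything it awaited (L6) is free; runs, freeing L19


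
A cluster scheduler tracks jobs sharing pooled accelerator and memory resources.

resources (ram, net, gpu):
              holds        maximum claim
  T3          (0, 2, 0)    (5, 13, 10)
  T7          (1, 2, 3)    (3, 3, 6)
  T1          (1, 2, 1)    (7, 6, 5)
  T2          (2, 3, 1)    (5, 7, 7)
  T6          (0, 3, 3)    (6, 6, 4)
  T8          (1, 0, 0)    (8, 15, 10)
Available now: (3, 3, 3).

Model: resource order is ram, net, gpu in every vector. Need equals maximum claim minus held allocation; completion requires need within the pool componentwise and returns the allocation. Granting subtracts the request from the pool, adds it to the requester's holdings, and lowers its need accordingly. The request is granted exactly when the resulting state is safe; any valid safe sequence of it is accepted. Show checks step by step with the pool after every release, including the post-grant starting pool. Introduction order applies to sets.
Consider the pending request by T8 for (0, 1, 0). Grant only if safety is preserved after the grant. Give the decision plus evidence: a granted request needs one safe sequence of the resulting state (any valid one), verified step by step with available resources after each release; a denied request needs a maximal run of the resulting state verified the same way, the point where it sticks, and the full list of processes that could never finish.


GRANT: granting preserves safety; a valid post-grant sequence is T7, T2, T6, T1, T3, T8.
Key observation: the grant leaves (3, 2, 3) free — enough for T7, whose release restarts the cascade.
Step-by-step check of the post-grant state:
  pool = (3, 2, 3)
  run T7 (needs (2, 1, 3), free (3, 2, 3)); after release of (1, 2, 3) the pool is (4, 4, 6)
  run T2 (needs (3, 4, 6), free (4, 4, 6)); after release of (2, 3, 1) the pool is (6, 7, 7)
  run T6 (needs (6, 3, 1), free (6, 7, 7)); after release of (0, 3, 3) the pool is (6, 10, 10)
  run T1 (needs (6, 4, 4), free (6, 10, 10)); after release of (1, 2, 1) the pool is (7, 12, 11)
  run T3 (needs (5, 11, 10), free (7, 12, 11)); after release of (0, 2, 0) the pool is (7, 14, 11)
  run T8 (needs (7, 14, 10), free (7, 14, 11)); after release of (1, 1, 0) the pool is (8, 15, 11)


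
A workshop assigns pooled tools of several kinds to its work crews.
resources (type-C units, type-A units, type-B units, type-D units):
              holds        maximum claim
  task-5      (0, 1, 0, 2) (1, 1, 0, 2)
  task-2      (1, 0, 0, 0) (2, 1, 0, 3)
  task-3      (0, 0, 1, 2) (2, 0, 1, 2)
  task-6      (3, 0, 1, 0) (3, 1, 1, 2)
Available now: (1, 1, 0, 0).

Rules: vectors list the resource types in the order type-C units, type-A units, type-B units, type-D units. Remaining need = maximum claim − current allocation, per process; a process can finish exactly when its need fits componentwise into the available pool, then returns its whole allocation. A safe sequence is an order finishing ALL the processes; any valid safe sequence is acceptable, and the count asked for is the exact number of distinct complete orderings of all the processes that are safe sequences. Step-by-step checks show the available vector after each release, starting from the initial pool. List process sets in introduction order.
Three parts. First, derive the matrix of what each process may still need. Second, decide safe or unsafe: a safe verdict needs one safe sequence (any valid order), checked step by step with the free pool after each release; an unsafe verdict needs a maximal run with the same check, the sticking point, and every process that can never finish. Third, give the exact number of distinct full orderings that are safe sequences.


(1) Need matrix, components ordered type-C units, type-A units, type-B units, type-D units:
  task-5: (1, 0, 0, 0)
  task-2: (1, 1, 0, 3)
  task-3: (2, 0, 0, 0)
  task-6: (0, 1, 0, 2)
(2) SAFE. One safe sequence: task-5, task-6, task-3, task-2.
Key observation: at task-5 the run first touches a limit — (1, 0, 0, 0) against (1, 1, 0, 0), exact on a resource it actually requests.
Step-by-step check:
  pool = (1, 1, 0, 0)
  task-5 needs (1, 0, 0, 0) <= (1, 1, 0, 0) -> finishes; pool += (0, 1, 0, 2) = (1, 2, 0, 2)
  task-6 needs (0, 1, 0, 2) <= (1, 2, 0, 2) -> finishes; pool += (3, 0, 1, 0) = (4, 2, 1, 2)
  task-3 needs (2, 0, 0, 0) <= (4, 2, 1, 2) -> finishes; pool += (0, 0, 1, 2) = (4, 2, 2, 4)
  task-2 needs (1, 1, 0, 3) <= (4, 2, 2, 4) -> finishes; pool += (1, 0, 0, 0) = (5, 2, 2, 4)
(3) The exact count: 1 of the possible complete orderings is a safe sequence.


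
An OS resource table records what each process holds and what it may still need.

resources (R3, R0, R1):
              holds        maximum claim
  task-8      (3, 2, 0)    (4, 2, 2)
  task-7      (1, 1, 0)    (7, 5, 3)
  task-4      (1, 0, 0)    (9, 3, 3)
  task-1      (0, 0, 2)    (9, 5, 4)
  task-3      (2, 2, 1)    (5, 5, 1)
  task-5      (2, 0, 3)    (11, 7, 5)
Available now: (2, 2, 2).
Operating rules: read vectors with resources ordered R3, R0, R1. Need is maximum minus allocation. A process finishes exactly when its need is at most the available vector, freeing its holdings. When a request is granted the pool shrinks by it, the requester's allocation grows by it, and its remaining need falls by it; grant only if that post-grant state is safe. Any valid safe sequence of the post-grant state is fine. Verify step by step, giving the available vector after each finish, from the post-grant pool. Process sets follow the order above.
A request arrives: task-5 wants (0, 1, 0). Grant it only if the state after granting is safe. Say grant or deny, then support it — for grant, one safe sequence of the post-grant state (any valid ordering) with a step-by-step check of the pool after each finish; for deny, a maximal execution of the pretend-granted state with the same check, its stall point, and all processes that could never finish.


GRANT: granting preserves safety; a valid post-grant sequence is task-8, task-3, task-7, task-4, task-5, task-1.
Key observation: (2, 1, 2) free after granting still covers task-8 first, and each release covers the next.
Check on the post-grant state, step by step:
  pool = (2, 1, 2)
  run task-8 (needs (1, 0, 2), free (2, 1, 2)); after release of (3, 2, 0) the pool is (5, 3, 2)
  run task-3 (needs (3, 3, 0), free (5, 3, 2)); after release of (2, 2, 1) the pool is (7, 5, 3)
  run task-7 (needs (6, 4, 3), free (7, 5, 3)); after release of (1, 1, 0) the pool is (8, 6, 3)
  run task-4 (needs (8, 3, 3), free (8, 6, 3)); after release of (1, 0, 0) the pool is (9, 6, 3)
  run task-5 (needs (9, 6, 2), free (9, 6, 3)); after release of (2, 1, 3) the pool is (11, 7, 6)
  run task-1 (needs (9, 5, 2), free (11, 7, 6)); after release of (0, 0, 2) the pool is (11, 7, 8)


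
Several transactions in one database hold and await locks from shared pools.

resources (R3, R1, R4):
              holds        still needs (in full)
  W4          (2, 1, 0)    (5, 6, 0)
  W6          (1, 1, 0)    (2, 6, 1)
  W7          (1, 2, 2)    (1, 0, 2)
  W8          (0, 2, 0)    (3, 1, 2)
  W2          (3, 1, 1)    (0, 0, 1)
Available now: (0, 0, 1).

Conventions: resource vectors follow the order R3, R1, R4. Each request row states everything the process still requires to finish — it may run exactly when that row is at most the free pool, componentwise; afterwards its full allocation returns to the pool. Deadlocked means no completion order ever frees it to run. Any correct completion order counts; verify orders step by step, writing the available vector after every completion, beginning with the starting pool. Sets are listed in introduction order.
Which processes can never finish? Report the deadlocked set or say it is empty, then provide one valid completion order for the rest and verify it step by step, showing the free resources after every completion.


Deadlocked: W4 and W6.
Key observation: R1 is the bottleneck — with W2, W8, W7 done the pool holds (4, 5, 4), short of every remaining need.
The rest can finish in the order W2, W8, W7. Walking it through:
  pool = (0, 0, 1)
  W2 needs (0, 0, 1) <= (0, 0, 1) -> finishes; pool += (3, 1, 1) = (3, 1, 2)
  W8 needs (3, 1, 2) <= (3, 1, 2) -> finishes; pool += (0, 2, 0) = (3, 3, 2)
  W7 needs (1, 0, 2) <= (3, 3, 2) -> finishes; pool += (1, 2, 2) = (4, 5, 4)
The blocked processes can never fit:
  W4 cannot run: need (5, 6, 0) vs free (4, 5, 4) (insufficient R3 and R1)
  W6 cannot run: need (2, 6, 1) vs free (4, 5, 4) (insufficient R1)


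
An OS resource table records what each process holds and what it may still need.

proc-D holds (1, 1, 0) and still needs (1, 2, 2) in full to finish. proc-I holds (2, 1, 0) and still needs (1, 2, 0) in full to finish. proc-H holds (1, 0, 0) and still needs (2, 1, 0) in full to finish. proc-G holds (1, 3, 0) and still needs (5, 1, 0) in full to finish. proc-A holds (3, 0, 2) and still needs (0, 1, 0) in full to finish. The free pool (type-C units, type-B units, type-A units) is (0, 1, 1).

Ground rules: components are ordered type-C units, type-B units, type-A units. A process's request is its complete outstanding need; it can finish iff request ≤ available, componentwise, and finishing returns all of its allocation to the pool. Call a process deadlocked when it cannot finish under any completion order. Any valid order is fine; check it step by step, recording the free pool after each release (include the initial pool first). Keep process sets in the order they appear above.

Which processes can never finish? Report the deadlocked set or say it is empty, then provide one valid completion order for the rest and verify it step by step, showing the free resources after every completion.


Deadlocked: proc-D, proc-I and proc-G.
Key observation: after proc-A, proc-H the pool peaks at (4, 1, 3), and each blocked process is short somewhere: proc-D on type-B units; proc-I on type-B units; proc-G on type-C units.
A valid finishing order for the others: proc-A, proc-H. Verifying each step:
  pool = (0, 1, 1)
  run proc-A (needs (0, 1, 0), free (0, 1, 1)); after release of (3, 0, 2) the pool is (3, 1, 3)
  run proc-H (needs (2, 1, 0), free (3, 1, 3)); after release of (1, 0, 0) the pool is (4, 1, 3)
The blocked processes can never fit:
  blocked: proc-D wants (1, 2, 2), pool (4, 1, 3) — not enough type-B units
  blocked: proc-I wants (1, 2, 0), pool (4, 1, 3) — not enough type-B units
  blocked: proc-G wants (5, 1, 0), pool (4, 1, 3) — not enough type-C units


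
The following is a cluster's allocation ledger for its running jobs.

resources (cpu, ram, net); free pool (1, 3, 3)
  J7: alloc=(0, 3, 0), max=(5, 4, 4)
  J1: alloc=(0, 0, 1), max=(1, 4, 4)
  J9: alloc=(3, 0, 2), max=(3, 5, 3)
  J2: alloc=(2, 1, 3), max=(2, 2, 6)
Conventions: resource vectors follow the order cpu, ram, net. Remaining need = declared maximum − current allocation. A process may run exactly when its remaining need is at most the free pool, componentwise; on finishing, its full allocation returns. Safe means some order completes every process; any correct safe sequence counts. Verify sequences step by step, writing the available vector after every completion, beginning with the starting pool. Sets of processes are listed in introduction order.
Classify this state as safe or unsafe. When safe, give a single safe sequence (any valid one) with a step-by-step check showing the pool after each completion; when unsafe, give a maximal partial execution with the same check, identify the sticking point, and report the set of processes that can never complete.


The state is UNSAFE.
Key observation: after J2, J1 the pool peaks at (3, 4, 7), and each blocked process is short somewhere: J7 on cpu; J9 on ram.
A maximal execution: J2, J1 — then nothing else fits. Verifying each step:
  pool = (1, 3, 3)
  run J2 (needs (0, 1, 3), free (1, 3, 3)); after release of (2, 1, 3) the pool is (3, 4, 6)
  run J1 (needs (1, 4, 3), free (3, 4, 6)); after release of (0, 0, 1) the pool is (3, 4, 7)
  J7 cannot run: need (5, 1, 4) vs free (3, 4, 7) (insufficient cpu)
  J9 cannot run: need (0, 5, 1) vs free (3, 4, 7) (insufficient ram)
Processes that can never finish: J7 and J9.


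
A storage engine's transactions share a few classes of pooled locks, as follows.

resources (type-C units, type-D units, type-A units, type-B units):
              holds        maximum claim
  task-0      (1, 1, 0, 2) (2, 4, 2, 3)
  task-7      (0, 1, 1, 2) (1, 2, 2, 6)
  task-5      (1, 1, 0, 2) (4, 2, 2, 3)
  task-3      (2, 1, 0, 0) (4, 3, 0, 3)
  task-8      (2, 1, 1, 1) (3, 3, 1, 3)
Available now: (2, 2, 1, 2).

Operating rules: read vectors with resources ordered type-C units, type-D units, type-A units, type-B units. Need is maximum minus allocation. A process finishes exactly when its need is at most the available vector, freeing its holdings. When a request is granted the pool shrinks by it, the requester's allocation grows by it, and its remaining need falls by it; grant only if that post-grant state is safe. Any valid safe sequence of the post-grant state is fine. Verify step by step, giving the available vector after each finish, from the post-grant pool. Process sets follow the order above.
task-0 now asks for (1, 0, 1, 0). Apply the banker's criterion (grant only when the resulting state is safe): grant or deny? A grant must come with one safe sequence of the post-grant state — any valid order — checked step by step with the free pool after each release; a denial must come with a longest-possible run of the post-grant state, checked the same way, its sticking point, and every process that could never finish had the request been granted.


GRANT. The post-grant state is safe; one safe sequence: task-8, task-3, task-0, task-7, task-5.
Key observation: with (1, 2, 0, 2) left after the transfer, task-8 can run at once — the state stays safe.
Check on the post-grant state, step by step:
  pool = (1, 2, 0, 2)
  task-8: need (1, 2, 0, 2) fits (1, 2, 0, 2); releases (2, 1, 1, 1), pool now (3, 3, 1, 3)
  task-3: need (2, 2, 0, 3) fits (3, 3, 1, 3); releases (2, 1, 0, 0), pool now (5, 4, 1, 3)
  task-0: need (0, 3, 1, 1) fits (5, 4, 1, 3); releases (2, 1, 1, 2), pool now (7, 5, 2, 5)
  task-7: need (1, 1, 1, 4) fits (7, 5, 2, 5); releases (0, 1, 1, 2), pool now (7, 6, 3, 7)
  task-5: need (3, 1, 2, 1) fits (7, 6, 3, 7); releases (1, 1, 0, 2), pool now (8, 7, 3, 9)


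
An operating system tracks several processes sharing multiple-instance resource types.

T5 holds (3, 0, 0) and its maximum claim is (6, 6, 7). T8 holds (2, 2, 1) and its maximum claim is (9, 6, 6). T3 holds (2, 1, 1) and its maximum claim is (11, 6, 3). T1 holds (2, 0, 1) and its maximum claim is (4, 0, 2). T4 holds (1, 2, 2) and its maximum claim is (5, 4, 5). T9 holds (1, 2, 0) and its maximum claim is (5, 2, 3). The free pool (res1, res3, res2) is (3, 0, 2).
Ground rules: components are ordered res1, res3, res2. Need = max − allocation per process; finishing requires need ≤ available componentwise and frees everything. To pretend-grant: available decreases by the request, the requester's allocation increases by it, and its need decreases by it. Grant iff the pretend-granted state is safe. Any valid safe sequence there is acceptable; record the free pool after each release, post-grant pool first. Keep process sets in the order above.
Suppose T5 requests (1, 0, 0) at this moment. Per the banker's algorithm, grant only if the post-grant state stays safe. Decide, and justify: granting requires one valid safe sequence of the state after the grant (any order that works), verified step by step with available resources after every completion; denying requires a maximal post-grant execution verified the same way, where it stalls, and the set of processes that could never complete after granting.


DENY: after the grant no complete ordering would exist.
Key observation: after T1, T9, T4 the pool peaks at (6, 4, 5), and each blocked process is short somewhere: T5 on res3, res2; T8 on res1; T3 on res1, res3.
After a pretend grant, a maximal execution: T1, T9, T4 — then nothing else fits. Walking it through:
  pool = (2, 0, 2)
  T1: need (2, 0, 1) fits (2, 0, 2); releases (2, 0, 1), pool now (4, 0, 3)
  T9: need (4, 0, 3) fits (4, 0, 3); releases (1, 2, 0), pool now (5, 2, 3)
  T4: need (4, 2, 3) fits (5, 2, 3); releases (1, 2, 2), pool now (6, 4, 5)
  blocked: T5 wants (2, 6, 7), pool (6, 4, 5) — not enough res3 and res2
  blocked: T8 wants (7, 4, 5), pool (6, 4, 5) — not enough res1
  blocked: T3 wants (9, 5, 2), pool (6, 4, 5) — not enough res1 and res3
Had the request been granted, T5, T8 and T3 could never finish.


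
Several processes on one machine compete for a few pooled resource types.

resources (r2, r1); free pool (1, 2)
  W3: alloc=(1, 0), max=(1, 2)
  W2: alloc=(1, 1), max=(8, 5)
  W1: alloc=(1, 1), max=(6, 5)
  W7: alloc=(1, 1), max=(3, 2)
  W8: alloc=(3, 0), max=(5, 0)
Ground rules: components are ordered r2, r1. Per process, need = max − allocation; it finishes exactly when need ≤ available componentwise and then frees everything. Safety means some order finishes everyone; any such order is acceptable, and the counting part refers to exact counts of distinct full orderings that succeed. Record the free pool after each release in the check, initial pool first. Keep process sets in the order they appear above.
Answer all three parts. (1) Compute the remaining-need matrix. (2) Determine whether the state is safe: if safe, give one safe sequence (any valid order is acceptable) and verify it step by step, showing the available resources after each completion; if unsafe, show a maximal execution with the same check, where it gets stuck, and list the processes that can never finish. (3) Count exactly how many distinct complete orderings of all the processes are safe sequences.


(1) Need matrix, components ordered r2, r1:
  W3: (0, 2)
  W2: (7, 4)
  W1: (5, 4)
  W7: (2, 1)
  W8: (2, 0)
(2) The state is UNSAFE.
Key observation: even finishing W3, W8, W7 leaves just (6, 3) free — too little r1 for any of the remaining processes.
The run W3, W8, W7 cannot be extended any further. Step-by-step check:
  pool = (1, 2)
  W3: need (0, 2) fits (1, 2); releases (1, 0), pool now (2, 2)
  W8: need (2, 0) fits (2, 2); releases (3, 0), pool now (5, 2)
  W7: need (2, 1) fits (5, 2); releases (1, 1), pool now (6, 3)
  blocked: W2 wants (7, 4), pool (6, 3) — not enough r2 and r1
  blocked: W1 wants (5, 4), pool (6, 3) — not enough r1
Permanently blocked: W2 and W1.
(3) Precisely 0 of the possible complete orderings are safe sequences.


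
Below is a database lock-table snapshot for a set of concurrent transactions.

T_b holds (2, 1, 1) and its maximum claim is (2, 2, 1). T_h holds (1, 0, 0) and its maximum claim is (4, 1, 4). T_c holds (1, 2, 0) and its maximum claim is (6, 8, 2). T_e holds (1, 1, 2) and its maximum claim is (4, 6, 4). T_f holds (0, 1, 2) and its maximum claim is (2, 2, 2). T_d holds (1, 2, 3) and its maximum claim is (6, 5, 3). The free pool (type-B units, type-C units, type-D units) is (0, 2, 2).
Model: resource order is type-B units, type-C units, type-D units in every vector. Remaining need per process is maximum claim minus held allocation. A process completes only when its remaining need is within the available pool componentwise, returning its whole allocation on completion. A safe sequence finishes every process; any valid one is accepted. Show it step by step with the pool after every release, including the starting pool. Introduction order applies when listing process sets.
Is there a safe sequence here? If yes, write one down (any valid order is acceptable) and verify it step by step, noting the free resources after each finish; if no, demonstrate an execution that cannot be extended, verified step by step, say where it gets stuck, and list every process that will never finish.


UNSAFE.
Key observation: the wall is type-B units: completing T_b, T_f brings the pool only to (2, 4, 5), and all the rest need more.
A maximal execution: T_b, T_f — then nothing else fits. Walking it through:
  pool = (0, 2, 2)
  T_b: need (0, 1, 0) fits (0, 2, 2); releases (2, 1, 1), pool now (2, 3, 3)
  T_f: need (2, 1, 0) fits (2, 3, 3); releases (0, 1, 2), pool now (2, 4, 5)
  T_h cannot run: need (3, 1, 4) vs free (2, 4, 5) (insufficient type-B units)
  T_c cannot run: need (5, 6, 2) vs free (2, 4, 5) (insufficient type-B units and type-C units)
  T_e cannot run: need (3, 5, 2) vs free (2, 4, 5) (insufficient type-B units and type-C units)
  T_d cannot run: need (5, 3, 0) vs free (2, 4, 5) (insufficient type-B units)
Permanently blocked: T_h, T_c, T_e and T_d.


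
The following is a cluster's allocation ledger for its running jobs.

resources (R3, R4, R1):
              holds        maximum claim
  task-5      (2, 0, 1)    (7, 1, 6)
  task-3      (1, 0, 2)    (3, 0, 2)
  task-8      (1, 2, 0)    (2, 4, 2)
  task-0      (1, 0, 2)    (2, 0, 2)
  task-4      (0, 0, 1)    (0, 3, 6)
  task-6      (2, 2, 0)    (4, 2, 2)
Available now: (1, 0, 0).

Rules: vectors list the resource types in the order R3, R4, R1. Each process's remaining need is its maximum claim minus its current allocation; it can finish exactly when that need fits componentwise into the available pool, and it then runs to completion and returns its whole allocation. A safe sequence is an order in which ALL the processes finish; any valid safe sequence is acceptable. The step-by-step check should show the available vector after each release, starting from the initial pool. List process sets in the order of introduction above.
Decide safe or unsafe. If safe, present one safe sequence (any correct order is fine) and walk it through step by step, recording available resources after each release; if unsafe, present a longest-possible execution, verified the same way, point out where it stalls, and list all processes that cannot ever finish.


UNSAFE — no complete ordering exists.
Key observation: task-0, task-6, task-3, task-8 can finish, but then (6, 4, 4) is all there is, and the blocked group's R1 demands exceed it.
A maximal execution: task-0, task-6, task-3, task-8 — then nothing else fits. Walking it through:
  pool = (1, 0, 0)
  run task-0 (needs (1, 0, 0), free (1, 0, 0)); after release of (1, 0, 2) the pool is (2, 0, 2)
  run task-6 (needs (2, 0, 2), free (2, 0, 2)); after release of (2, 2, 0) the pool is (4, 2, 2)
  run task-3 (needs (2, 0, 0), free (4, 2, 2)); after release of (1, 0, 2) the pool is (5, 2, 4)
  run task-8 (needs (1, 2, 2), free (5, 2, 4)); after release of (1, 2, 0) the pool is (6, 4, 4)
  task-5 still needs (5, 1, 5) but only (6, 4, 4) is free — short on R1
  task-4 still needs (0, 3, 5) but only (6, 4, 4) is free — short on R1
Never able to finish: task-5 and task-4.


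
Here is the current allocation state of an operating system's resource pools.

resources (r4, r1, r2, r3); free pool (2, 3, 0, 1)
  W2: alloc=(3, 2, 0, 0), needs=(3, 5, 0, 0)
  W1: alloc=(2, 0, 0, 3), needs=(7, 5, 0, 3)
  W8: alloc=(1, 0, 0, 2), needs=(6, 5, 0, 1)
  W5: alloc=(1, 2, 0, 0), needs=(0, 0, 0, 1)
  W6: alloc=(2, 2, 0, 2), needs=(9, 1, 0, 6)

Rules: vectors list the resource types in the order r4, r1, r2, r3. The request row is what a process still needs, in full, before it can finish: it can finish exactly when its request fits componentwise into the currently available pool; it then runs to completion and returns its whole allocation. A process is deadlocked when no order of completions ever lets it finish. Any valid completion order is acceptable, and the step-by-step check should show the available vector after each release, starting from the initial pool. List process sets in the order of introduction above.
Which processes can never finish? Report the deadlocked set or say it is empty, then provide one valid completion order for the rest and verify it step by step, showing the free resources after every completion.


No process is deadlocked.
Key observation: starting with W5, each completion frees enough for the next — no one is permanently blocked.
The rest can finish in the order W5, W2, W8, W1, W6. Step-by-step check:
  pool = (2, 3, 0, 1)
  run W5 (needs (0, 0, 0, 1), free (2, 3, 0, 1)); after release of (1, 2, 0, 0) the pool is (3, 5, 0, 1)
  run W2 (needs (3, 5, 0, 0), free (3, 5, 0, 1)); after release of (3, 2, 0, 0) the pool is (6, 7, 0, 1)
  run W8 (needs (6, 5, 0, 1), free (6, 7, 0, 1)); after release of (1, 0, 0, 2) the pool is (7, 7, 0, 3)
  run W1 (needs (7, 5, 0, 3), free (7, 7, 0, 3)); after release of (2, 0, 0, 3) the pool is (9, 7, 0, 6)
  run W6 (needs (9, 1, 0, 6), free (9, 7, 0, 6)); after release of (2, 2, 0, 2) the pool is (11, 9, 0, 8)


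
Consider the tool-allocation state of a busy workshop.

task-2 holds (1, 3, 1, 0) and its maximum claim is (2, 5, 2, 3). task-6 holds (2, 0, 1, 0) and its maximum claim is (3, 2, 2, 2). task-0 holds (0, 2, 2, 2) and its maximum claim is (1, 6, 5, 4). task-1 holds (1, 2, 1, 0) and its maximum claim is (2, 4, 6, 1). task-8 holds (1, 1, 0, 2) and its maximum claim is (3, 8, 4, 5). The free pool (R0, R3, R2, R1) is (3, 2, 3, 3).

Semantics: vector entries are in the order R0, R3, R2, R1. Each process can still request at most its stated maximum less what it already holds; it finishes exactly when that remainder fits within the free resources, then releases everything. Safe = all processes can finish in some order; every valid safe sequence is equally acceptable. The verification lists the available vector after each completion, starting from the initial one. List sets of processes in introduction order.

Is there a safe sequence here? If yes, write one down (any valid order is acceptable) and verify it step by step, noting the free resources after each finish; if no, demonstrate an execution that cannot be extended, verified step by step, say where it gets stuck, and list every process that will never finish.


The state is SAFE; one workable sequence: task-2, task-6, task-1, task-0, task-8.
Key observation: reading the order forward, task-2 is the first process whose need (1, 2, 1, 3) meets the free pool (3, 2, 3, 3) exactly on a resource it requests.
Check, step by step:
  pool = (3, 2, 3, 3)
  task-2: need (1, 2, 1, 3) fits (3, 2, 3, 3); releases (1, 3, 1, 0), pool now (4, 5, 4, 3)
  task-6: need (1, 2, 1, 2) fits (4, 5, 4, 3); releases (2, 0, 1, 0), pool now (6, 5, 5, 3)
  task-1: need (1, 2, 5, 1) fits (6, 5, 5, 3); releases (1, 2, 1, 0), pool now (7, 7, 6, 3)
  task-0: need (1, 4, 3, 2) fits (7, 7, 6, 3); releases (0, 2, 2, 2), pool now (7, 9, 8, 5)
  task-8: need (2, 7, 4, 3) fits (7, 9, 8, 5); releases (1, 1, 0, 2), pool now (8, 10, 8, 7)


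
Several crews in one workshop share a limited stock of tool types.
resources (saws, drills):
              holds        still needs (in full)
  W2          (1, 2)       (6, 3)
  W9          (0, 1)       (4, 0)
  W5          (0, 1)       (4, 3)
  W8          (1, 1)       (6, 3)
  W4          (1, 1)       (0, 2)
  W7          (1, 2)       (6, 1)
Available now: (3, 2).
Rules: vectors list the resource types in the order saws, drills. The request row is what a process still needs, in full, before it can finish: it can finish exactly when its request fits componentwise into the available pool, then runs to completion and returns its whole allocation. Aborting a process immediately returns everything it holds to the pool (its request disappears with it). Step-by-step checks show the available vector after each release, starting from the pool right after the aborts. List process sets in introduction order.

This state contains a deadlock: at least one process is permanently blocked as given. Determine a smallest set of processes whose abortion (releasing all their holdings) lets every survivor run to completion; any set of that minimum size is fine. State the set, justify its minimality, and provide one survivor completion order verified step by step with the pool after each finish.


Abort W8 and W7.
Key observation: no ordering could ever have run W2 before the abort of W8 and W7; with (2, 3) back in the pool it fits at step 3.
No one abort is enough; case by case: W2 alone leaves W8 blocked (short on saws); W9 alone leaves W2 blocked (short on saws); W5 alone leaves W2 blocked (short on saws); W8 alone leaves W2 blocked (short on saws); W4 alone leaves W2 blocked (short on saws); W7 alone leaves W2 blocked (short on saws).
One survivor order: W9, W4, W2, W5. Step-by-step check (post-abort pool first):
  pool = (5, 5)
  W9: need (4, 0) fits (5, 5); releases (0, 1), pool now (5, 6)
  W4: need (0, 2) fits (5, 6); releases (1, 1), pool now (6, 7)
  W2: need (6, 3) fits (6, 7); releases (1, 2), pool now (7, 9)
  W5: need (4, 3) fits (7, 9); releases (0, 1), pool now (7, 10)
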